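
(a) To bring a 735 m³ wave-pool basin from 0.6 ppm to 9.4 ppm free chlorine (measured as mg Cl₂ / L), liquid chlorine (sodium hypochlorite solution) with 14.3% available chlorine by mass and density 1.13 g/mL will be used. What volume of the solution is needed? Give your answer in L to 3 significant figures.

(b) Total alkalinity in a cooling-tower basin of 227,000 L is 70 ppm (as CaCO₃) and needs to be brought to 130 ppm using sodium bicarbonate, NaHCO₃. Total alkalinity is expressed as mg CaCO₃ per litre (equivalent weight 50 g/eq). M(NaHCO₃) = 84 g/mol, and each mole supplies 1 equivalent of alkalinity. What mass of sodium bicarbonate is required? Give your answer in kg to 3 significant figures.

(a) 40.0 L; (b) 22.9 kg

(a) Volume: 735 m³ = 735,000 L.
(a) Chlorine deficit: 9.4 − 0.6 = 8.8 ppm = 8.8 mg/L as Cl₂.
(a) Cl₂ equivalent needed: 8.8 mg/L × 735,000 L = 6,468,000 mg = 6468 g.
(a) Product at 14.3% available chlorine: 6468 / 0.143 = 45,230 g.
(a) Volume at density 1.13 g/mL: 45,230 g ÷ 1.13 g/mL = 40,030 mL.

(b) Alkalinity to add: (130 − 70) = 60 mg/L as CaCO₃ × 227,000 L = 13,620 g as CaCO₃.
(b) Equivalents: 13,620 g ÷ 50 g/eq = 272.4 eq.
(b) NaHCO₃ supplies 1 eq per mole → 272.4 mol.
(b) Mass: 272.4 mol × 84 g/mol = 22,880 g.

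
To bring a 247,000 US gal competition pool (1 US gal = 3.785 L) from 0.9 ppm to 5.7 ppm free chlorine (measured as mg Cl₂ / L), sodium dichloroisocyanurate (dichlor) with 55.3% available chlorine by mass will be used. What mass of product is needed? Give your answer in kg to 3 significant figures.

8.11 kg

Volume: 247,000 US gal × 3.785 L/gal = 934,895 L.
Chlorine deficit: 5.7 − 0.9 = 4.8 ppm = 4.8 mg/L as Cl₂.
Cl₂ equivalent needed: 4.8 mg/L × 934,895 L = 4,487,000 mg = 4487 g.
Product at 55.3% available chlorine: 4487 / 0.553 = 8115 g.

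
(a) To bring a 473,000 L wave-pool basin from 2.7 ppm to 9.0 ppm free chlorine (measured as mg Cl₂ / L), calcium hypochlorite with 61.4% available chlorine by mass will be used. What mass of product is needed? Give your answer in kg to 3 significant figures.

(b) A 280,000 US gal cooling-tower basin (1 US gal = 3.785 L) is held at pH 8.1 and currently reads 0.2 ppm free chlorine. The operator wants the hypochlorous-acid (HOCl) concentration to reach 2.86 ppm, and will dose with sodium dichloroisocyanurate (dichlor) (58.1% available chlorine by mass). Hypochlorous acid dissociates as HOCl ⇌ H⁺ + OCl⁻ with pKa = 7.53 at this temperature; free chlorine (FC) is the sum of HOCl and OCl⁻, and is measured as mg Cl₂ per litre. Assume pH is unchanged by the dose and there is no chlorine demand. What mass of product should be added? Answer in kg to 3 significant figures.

(a) 4.85 kg; (b) 24.2 kg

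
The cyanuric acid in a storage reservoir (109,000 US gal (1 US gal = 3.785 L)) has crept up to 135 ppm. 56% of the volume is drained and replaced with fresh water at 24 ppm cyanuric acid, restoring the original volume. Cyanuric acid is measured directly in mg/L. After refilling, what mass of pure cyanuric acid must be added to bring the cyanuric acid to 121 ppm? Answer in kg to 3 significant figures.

Volume: 109,000 US gal × 3.785 L/gal = 412,565 L.
After draining 56% and refilling: 135 × 0.44 + 24 × 0.56 = 72.84 ppm.
Deficit to target: 121 − 72.84 = 48.16 mg/L.
Mass: 48.16 mg/L × 412,565 L = 19,870 g cyanuric acid.

19.9 kg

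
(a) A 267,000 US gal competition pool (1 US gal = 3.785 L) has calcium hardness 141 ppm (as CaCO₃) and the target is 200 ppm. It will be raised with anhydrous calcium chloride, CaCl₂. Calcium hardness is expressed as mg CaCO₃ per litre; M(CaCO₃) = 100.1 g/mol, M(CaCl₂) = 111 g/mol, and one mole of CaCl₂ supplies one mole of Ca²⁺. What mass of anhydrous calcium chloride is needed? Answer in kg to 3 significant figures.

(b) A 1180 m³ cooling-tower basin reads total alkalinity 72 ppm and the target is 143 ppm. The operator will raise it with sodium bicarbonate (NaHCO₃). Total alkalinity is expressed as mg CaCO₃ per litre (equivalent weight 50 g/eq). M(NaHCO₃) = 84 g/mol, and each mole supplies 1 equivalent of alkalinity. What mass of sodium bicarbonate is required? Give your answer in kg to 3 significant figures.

(a) Volume: 267,000 US gal × 3.785 L/gal = 1,010,595 L.
(a) Hardness to add: (200 − 141) = 59 mg/L as CaCO₃ × 1,010,595 L = 59,630 g as CaCO₃.
(a) Moles of Ca²⁺ (1 mol Ca²⁺ ≡ 1 mol CaCO₃): 59,630 / 100.1 g/mol = 595.7 mol.
(a) Mass of CaCl₂: 595.7 × 111 = 66,120 g.

(b) Volume: 1180 m³ = 1,180,000 L.
(b) Alkalinity to add: (143 − 72) = 71 mg/L as CaCO₃ × 1,180,000 L = 83,780 g as CaCO₃.
(b) Equivalents: 83,780 g ÷ 50 g/eq = 1676 eq.
(b) NaHCO₃ supplies 1 eq per mole → 1676 mol.
(b) Mass: 1676 mol × 84 g/mol = 140,800 g.

(a) 66.1 kg; (b) 141 kg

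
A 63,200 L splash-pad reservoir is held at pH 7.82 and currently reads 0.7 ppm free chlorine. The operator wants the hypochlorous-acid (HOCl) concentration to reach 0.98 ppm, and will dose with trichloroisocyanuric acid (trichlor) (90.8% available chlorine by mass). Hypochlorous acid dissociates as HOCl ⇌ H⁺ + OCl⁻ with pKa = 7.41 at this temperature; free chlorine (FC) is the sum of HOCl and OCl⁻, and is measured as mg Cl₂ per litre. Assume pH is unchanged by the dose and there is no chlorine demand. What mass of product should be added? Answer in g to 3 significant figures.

[OCl⁻]/[HOCl] = 10^(pH − pKa) = 10^(7.82 − 7.41) = 2.57; fraction as HOCl = 1/(1 + 2.57) = 0.2801.
Free chlorine required for 0.98 ppm HOCl: 0.98 / 0.2801 = 3.499 ppm.
FC to add: 3.499 − 0.7 = 2.799 mg/L as Cl₂.
Cl₂ equivalent: 2.799 mg/L × 63,200 L = 176.9 g.
Product at 90.8% available Cl: 176.9 / 0.908 = 194.8 g.

195 g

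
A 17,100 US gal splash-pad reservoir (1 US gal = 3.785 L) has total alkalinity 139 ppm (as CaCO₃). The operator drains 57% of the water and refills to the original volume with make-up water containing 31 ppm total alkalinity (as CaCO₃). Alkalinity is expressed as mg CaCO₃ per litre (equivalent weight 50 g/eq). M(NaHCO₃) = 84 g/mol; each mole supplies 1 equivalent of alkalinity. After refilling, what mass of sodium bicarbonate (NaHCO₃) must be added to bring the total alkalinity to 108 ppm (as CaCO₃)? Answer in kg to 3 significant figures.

3.32 kg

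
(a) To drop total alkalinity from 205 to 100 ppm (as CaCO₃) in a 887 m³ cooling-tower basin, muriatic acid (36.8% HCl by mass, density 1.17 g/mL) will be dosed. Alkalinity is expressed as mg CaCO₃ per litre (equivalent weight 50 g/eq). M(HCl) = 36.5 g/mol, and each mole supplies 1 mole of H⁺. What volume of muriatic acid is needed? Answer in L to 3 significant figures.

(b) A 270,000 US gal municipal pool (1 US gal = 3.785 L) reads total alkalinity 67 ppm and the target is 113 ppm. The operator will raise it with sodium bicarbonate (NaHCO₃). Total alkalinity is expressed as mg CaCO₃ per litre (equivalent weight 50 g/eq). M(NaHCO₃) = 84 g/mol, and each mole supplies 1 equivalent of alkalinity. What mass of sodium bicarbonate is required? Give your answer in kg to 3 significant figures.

(a) Volume: 887 m³ = 887,000 L.
(a) Alkalinity to neutralize: (205 − 100) = 105 mg/L as CaCO₃ × 887,000 L = 93,140 g as CaCO₃.
(a) Equivalents of H⁺ required: 93,140 ÷ 50 g/eq = 1863 eq = 1863 mol HCl.
(a) Mass of HCl: 1863 × 36.5 = 67,990 g.
(a) Mass of 36.8% solution: 67,990 / 0.368 = 184,800 g.
(a) Volume: 184,800 g ÷ 1.17 g/mL = 157,900 mL.

(b) Volume: 270,000 US gal × 3.785 L/gal = 1,021,950 L.
(b) Alkalinity to add: (113 − 67) = 46 mg/L as CaCO₃ × 1,021,950 L = 47,010 g as CaCO₃.
(b) Equivalents: 47,010 g ÷ 50 g/eq = 940.2 eq.
(b) NaHCO₃ supplies 1 eq per mole → 940.2 mol.
(b) Mass: 940.2 mol × 84 g/mol = 78,980 g.

(a) 158 L; (b) 79.0 kg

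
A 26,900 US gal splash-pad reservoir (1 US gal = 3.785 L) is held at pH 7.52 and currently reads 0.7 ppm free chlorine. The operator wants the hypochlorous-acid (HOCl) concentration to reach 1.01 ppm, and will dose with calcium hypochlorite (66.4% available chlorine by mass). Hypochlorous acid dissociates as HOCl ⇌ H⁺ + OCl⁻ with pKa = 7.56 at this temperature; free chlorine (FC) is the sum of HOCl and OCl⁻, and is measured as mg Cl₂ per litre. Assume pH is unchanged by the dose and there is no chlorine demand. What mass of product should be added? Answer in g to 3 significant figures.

Volume: 26,900 US gal × 3.785 L/gal = 101,816 L.
[OCl⁻]/[HOCl] = 10^(pH − pKa) = 10^(7.52 − 7.56) = 0.912; fraction as HOCl = 1/(1 + 0.912) = 0.523.
Free chlorine required for 1.01 ppm HOCl: 1.01 / 0.523 = 1.931 ppm.
FC to add: 1.931 − 0.7 = 1.231 mg/L as Cl₂.
Cl₂ equivalent: 1.231 mg/L × 101,816 L = 125.3 g.
Product at 66.4% available Cl: 125.3 / 0.664 = 188.8 g.

189 g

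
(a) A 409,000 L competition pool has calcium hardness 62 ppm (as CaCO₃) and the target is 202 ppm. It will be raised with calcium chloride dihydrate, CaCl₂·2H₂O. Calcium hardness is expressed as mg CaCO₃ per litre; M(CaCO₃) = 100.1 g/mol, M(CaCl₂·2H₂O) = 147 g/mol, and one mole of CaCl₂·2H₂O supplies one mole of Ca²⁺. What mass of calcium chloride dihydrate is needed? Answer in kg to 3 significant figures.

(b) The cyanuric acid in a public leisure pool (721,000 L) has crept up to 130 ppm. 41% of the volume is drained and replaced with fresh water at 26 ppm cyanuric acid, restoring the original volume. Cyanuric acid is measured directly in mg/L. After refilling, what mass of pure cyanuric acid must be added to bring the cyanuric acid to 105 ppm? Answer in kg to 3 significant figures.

(a) 84.1 kg; (b) 12.7 kg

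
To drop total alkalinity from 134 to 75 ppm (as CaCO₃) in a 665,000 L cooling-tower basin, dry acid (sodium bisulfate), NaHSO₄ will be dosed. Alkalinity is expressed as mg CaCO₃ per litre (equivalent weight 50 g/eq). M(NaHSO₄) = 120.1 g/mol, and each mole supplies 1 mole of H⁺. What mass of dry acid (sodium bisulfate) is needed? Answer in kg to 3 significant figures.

94.2 kg

Alkalinity to neutralize: (134 − 75) = 59 mg/L as CaCO₃ × 665,000 L = 39,240 g as CaCO₃.
Equivalents of H⁺ required: 39,240 ÷ 50 g/eq = 784.7 eq = 784.7 mol NaHSO₄.
Mass of NaHSO₄: 784.7 × 120.1 = 94,240 g.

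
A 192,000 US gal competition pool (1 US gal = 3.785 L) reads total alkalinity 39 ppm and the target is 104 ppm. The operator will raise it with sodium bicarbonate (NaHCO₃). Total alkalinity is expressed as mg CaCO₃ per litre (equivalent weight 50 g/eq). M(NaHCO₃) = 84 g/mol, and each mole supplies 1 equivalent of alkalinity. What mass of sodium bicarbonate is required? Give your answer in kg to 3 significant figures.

79.4 kg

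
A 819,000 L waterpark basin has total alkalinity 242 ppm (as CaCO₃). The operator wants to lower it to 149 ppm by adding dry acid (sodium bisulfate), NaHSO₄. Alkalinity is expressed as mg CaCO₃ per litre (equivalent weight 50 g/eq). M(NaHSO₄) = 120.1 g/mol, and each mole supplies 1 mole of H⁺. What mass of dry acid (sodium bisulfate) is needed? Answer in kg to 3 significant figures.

183 kg

Alkalinity to neutralize: (242 − 149) = 93 mg/L as CaCO₃ × 819,000 L = 76,170 g as CaCO₃.
Equivalents of H⁺ required: 76,170 ÷ 50 g/eq = 1523 eq = 1523 mol NaHSO₄.
Mass of NaHSO₄: 1523 × 120.1 = 183,000 g.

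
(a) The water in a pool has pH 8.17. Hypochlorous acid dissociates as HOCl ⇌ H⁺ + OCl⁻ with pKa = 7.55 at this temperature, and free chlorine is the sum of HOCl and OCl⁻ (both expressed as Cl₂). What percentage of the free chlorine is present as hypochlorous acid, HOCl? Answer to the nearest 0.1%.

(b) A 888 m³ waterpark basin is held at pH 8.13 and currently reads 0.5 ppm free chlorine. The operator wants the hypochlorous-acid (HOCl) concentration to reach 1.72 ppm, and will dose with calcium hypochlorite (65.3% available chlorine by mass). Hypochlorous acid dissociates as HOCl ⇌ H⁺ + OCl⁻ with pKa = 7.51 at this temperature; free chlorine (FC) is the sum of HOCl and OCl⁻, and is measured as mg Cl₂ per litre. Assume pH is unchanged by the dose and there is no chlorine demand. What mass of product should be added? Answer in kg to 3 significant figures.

(a) [OCl⁻]/[HOCl] = 10^(pH − pKa) = 10^(8.17 − 7.55) = 10^0.62 = 4.169.
(a) Fraction as HOCl = 1 / (1 + 4.169) = 0.1935.

(b) Volume: 888 m³ = 888,000 L.
(b) [OCl⁻]/[HOCl] = 10^(pH − pKa) = 10^(8.13 − 7.51) = 4.169; fraction as HOCl = 1/(1 + 4.169) = 0.1935.
(b) Free chlorine required for 1.72 ppm HOCl: 1.72 / 0.1935 = 8.89 ppm.
(b) FC to add: 8.89 − 0.5 = 8.39 mg/L as Cl₂.
(b) Cl₂ equivalent: 8.39 mg/L × 888,000 L = 7450 g.
(b) Product at 65.3% available Cl: 7450 / 0.653 = 11,410 g.

(a) 19.3%; (b) 11.4 kg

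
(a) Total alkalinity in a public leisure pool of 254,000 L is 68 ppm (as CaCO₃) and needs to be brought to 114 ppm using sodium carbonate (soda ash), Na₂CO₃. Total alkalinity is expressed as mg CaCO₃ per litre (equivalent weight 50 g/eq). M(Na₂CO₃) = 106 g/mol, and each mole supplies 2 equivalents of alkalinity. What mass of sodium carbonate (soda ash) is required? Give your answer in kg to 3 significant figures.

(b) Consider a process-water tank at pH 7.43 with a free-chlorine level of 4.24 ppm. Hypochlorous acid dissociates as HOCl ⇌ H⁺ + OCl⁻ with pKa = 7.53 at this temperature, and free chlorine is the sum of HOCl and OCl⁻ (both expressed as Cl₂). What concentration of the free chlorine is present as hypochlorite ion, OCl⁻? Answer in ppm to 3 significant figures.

(a) 12.4 kg; (b) 1.88 ppm

(a) Alkalinity to add: (114 − 68) = 46 mg/L as CaCO₃ × 254,000 L = 11,680 g as CaCO₃.
(a) Equivalents: 11,680 g ÷ 50 g/eq = 233.7 eq.
(a) Each mole of Na₂CO₃ supplies 2 eq, so 233.7 / 2 = 116.8 mol.
(a) Mass: 116.8 mol × 106 g/mol = 12,390 g.

(b) [OCl⁻]/[HOCl] = 10^(pH − pKa) = 10^(7.43 − 7.53) = 10^-0.10 = 0.7943.
(b) Fraction as HOCl = 1 / (1 + 0.7943) = 0.5573.
(b) OCl⁻ = (1 − 0.5573) × 4.24 ppm = 1.877 ppm.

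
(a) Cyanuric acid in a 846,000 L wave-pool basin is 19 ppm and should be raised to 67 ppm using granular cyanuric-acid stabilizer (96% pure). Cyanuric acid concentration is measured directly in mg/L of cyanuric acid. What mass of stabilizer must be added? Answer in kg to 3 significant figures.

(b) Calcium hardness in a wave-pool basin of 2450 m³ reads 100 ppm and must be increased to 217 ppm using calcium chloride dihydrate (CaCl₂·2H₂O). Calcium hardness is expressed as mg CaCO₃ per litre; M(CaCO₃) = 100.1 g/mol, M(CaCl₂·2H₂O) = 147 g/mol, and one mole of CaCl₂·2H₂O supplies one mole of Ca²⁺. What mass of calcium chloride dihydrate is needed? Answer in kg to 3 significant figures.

(a) 42.3 kg; (b) 421 kg

(a) CYA to add: (67 − 19) = 48 mg/L × 846,000 L = 40,610 g cyanuric acid.
(a) At 96% purity: 40,610 / 0.96 = 42,300 g product.

(b) Volume: 2450 m³ = 2,450,000 L.
(b) Hardness to add: (217 − 100) = 117 mg/L as CaCO₃ × 2,450,000 L = 286,600 g as CaCO₃.
(b) Moles of Ca²⁺ (1 mol Ca²⁺ ≡ 1 mol CaCO₃): 286,600 / 100.1 g/mol = 2864 mol.
(b) Mass of CaCl₂·2H₂O: 2864 × 147 = 421,000 g.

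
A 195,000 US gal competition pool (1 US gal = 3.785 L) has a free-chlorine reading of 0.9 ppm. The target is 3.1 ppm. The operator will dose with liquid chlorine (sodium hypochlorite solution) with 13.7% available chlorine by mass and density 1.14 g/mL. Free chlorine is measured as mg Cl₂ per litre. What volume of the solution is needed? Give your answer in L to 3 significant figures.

10.4 L

Volume: 195,000 US gal × 3.785 L/gal = 738,075 L.
Chlorine deficit: 3.1 − 0.9 = 2.2 ppm = 2.2 mg/L as Cl₂.
Cl₂ equivalent needed: 2.2 mg/L × 738,075 L = 1,624,000 mg = 1624 g.
Product at 13.7% available chlorine: 1624 / 0.137 = 11,850 g.
Volume at density 1.14 g/mL: 11,850 g ÷ 1.14 g/mL = 10,400 mL.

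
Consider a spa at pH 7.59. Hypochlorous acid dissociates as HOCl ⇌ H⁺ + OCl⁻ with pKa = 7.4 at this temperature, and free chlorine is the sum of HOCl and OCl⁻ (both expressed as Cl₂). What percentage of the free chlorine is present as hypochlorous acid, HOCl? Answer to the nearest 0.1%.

[OCl⁻]/[HOCl] = 10^(pH − pKa) = 10^(7.59 − 7.4) = 10^0.19 = 1.549.
Fraction as HOCl = 1 / (1 + 1.549) = 0.3923.

39.2%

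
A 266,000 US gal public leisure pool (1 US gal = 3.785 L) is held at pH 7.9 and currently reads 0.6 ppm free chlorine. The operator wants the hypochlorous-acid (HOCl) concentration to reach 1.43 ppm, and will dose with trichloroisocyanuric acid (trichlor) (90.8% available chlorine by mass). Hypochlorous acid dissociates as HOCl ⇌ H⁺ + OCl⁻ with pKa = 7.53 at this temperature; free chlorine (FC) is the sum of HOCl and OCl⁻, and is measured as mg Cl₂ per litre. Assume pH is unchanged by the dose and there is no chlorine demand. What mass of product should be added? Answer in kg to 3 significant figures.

Volume: 266,000 US gal × 3.785 L/gal = 1,006,810 L.
[OCl⁻]/[HOCl] = 10^(pH − pKa) = 10^(7.9 − 7.53) = 2.344; fraction as HOCl = 1/(1 + 2.344) = 0.299.
Free chlorine required for 1.43 ppm HOCl: 1.43 / 0.299 = 4.782 ppm.
FC to add: 4.782 − 0.6 = 4.182 mg/L as Cl₂.
Cl₂ equivalent: 4.182 mg/L × 1,006,810 L = 4211 g.
Product at 90.8% available Cl: 4211 / 0.908 = 4637 g.

4.64 kg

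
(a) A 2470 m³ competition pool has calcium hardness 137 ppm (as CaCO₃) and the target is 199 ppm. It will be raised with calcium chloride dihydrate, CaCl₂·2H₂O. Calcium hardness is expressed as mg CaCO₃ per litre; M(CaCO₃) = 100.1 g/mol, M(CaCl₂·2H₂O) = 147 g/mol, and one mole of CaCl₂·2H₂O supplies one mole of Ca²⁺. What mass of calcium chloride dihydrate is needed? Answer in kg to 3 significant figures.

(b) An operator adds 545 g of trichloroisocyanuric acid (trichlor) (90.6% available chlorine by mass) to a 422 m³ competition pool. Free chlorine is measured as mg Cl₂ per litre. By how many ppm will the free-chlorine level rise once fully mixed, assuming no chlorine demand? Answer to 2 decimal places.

(a) 225 kg; (b) 1.17 ppm

(a) Volume: 2470 m³ = 2,470,000 L.
(a) Hardness to add: (199 − 137) = 62 mg/L as CaCO₃ × 2,470,000 L = 153,100 g as CaCO₃.
(a) Moles of Ca²⁺ (1 mol Ca²⁺ ≡ 1 mol CaCO₃): 153,100 / 100.1 g/mol = 1530 mol.
(a) Mass of CaCl₂·2H₂O: 1530 × 147 = 224,900 g.

(b) Volume: 422 m³ = 422,000 L.
(b) Available chlorine delivered: 545 g × 0.906 = 493.8 g as Cl₂.
(b) Concentration rise: 493.8 g / 422,000 L = 1.17 mg/L = 1.17 ppm.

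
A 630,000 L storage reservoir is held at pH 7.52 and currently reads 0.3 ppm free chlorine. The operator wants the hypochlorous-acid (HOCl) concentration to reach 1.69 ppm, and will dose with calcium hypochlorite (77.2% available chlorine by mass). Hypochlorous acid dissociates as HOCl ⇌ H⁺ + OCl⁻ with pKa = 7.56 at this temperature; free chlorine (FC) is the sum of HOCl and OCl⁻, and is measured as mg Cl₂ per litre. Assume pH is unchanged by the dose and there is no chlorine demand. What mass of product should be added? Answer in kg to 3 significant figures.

2.39 kg

[OCl⁻]/[HOCl] = 10^(pH − pKa) = 10^(7.52 − 7.56) = 0.912; fraction as HOCl = 1/(1 + 0.912) = 0.523.
Free chlorine required for 1.69 ppm HOCl: 1.69 / 0.523 = 3.231 ppm.
FC to add: 3.231 − 0.3 = 2.931 mg/L as Cl₂.
Cl₂ equivalent: 2.931 mg/L × 630,000 L = 1847 g.
Product at 77.2% available Cl: 1847 / 0.772 = 2392 g.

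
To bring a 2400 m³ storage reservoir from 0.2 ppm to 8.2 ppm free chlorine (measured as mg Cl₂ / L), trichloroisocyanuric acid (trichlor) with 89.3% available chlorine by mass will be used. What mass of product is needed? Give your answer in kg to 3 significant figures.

Volume: 2400 m³ = 2,400,000 L.
Chlorine deficit: 8.2 − 0.2 = 8 ppm = 8 mg/L as Cl₂.
Cl₂ equivalent needed: 8 mg/L × 2,400,000 L = 19,200,000 mg = 19,200 g.
Product at 89.3% available chlorine: 19,200 / 0.893 = 21,500 g.

21.5 kg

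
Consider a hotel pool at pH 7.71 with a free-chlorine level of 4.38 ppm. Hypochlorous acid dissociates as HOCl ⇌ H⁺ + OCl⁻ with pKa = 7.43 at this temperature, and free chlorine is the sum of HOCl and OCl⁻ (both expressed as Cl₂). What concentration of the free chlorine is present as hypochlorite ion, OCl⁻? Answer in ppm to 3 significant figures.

2.87 ppm

[OCl⁻]/[HOCl] = 10^(pH − pKa) = 10^(7.71 − 7.43) = 10^0.28 = 1.905.
Fraction as HOCl = 1 / (1 + 1.905) = 0.3442.
OCl⁻ = (1 − 0.3442) × 4.38 ppm = 2.872 ppm.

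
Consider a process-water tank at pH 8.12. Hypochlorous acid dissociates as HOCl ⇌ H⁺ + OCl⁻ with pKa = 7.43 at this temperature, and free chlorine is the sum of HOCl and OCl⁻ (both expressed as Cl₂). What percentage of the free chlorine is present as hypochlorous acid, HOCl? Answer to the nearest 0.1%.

17.0%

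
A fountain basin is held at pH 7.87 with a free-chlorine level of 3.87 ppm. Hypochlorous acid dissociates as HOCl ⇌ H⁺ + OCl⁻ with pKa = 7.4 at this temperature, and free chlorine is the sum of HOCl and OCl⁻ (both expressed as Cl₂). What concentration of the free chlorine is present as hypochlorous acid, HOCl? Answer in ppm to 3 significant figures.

0.979 ppm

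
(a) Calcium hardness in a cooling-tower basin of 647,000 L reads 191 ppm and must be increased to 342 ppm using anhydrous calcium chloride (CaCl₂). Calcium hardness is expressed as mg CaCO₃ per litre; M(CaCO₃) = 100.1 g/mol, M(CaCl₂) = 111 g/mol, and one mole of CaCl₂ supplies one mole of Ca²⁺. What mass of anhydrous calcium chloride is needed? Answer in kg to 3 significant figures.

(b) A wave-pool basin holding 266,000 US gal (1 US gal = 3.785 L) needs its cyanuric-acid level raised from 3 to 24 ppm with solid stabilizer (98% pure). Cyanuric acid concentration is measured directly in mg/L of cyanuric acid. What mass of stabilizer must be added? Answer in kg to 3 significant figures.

(a) 108 kg; (b) 21.6 kg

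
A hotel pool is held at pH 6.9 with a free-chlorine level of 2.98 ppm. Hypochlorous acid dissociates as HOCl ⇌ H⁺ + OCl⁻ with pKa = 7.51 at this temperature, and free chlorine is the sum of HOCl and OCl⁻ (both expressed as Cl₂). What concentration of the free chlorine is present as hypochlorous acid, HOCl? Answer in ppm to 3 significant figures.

2.39 ppm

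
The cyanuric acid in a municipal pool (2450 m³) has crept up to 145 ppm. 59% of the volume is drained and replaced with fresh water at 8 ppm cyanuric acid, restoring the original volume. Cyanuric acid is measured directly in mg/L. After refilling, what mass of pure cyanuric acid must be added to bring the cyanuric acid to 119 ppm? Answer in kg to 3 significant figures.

134 kg

Volume: 2450 m³ = 2,450,000 L.
After draining 59% and refilling: 145 × 0.41 + 8 × 0.59 = 64.17 ppm.
Deficit to target: 119 − 64.17 = 54.83 mg/L.
Mass: 54.83 mg/L × 2,450,000 L = 134,300 g cyanuric acid.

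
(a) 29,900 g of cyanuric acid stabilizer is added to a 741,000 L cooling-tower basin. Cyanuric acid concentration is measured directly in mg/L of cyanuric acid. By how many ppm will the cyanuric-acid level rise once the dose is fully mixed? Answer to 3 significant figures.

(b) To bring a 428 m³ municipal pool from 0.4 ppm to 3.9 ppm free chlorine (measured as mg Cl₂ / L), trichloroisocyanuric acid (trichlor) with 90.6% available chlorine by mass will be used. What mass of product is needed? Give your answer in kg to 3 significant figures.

(a) Rise: 29,900 g / 741,000 L × 1000 = 40.35 mg/L.

(b) Volume: 428 m³ = 428,000 L.
(b) Chlorine deficit: 3.9 − 0.4 = 3.5 ppm = 3.5 mg/L as Cl₂.
(b) Cl₂ equivalent needed: 3.5 mg/L × 428,000 L = 1,498,000 mg = 1498 g.
(b) Product at 90.6% available chlorine: 1498 / 0.906 = 1653 g.

(a) 40.4 ppm; (b) 1.65 kg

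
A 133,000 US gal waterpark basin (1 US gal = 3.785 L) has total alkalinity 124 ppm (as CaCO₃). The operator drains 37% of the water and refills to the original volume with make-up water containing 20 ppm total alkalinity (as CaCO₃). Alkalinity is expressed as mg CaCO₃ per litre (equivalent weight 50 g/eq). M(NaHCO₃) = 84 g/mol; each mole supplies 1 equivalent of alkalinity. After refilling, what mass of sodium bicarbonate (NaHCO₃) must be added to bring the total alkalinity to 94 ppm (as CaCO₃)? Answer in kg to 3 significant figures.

7.17 kg

Volume: 133,000 US gal × 3.785 L/gal = 503,405 L.
After draining 37% and refilling: 124 × 0.63 + 20 × 0.37 = 85.52 ppm.
Deficit to target: 94 − 85.52 = 8.48 mg/L.
As CaCO₃: 8.48 mg/L × 503,405 L = 4269 g; ÷ 50 g/eq ÷ 1 = 85.38 mol NaHCO₃.
Mass: 85.38 × 84 = 7172 g.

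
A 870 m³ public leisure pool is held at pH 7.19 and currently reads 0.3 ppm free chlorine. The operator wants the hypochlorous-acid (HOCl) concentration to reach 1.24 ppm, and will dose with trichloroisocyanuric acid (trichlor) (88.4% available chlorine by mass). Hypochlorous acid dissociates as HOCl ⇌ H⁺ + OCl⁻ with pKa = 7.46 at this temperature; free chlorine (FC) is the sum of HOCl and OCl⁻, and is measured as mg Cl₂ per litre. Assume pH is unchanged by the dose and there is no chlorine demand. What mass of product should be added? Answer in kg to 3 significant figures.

Volume: 870 m³ = 870,000 L.
[OCl⁻]/[HOCl] = 10^(pH − pKa) = 10^(7.19 − 7.46) = 0.537; fraction as HOCl = 1/(1 + 0.537) = 0.6506.
Free chlorine required for 1.24 ppm HOCl: 1.24 / 0.6506 = 1.906 ppm.
FC to add: 1.906 − 0.3 = 1.606 mg/L as Cl₂.
Cl₂ equivalent: 1.606 mg/L × 870,000 L = 1397 g.
Product at 88.4% available Cl: 1397 / 0.884 = 1580 g.

1.58 kg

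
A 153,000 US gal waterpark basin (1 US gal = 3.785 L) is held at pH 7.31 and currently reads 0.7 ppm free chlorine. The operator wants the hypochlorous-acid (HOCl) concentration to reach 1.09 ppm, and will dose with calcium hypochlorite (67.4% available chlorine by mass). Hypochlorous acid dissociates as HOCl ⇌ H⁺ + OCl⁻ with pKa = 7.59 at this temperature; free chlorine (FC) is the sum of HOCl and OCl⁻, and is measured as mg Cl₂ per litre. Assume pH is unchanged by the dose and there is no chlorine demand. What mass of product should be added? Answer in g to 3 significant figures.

827 g

Volume: 153,000 US gal × 3.785 L/gal = 579,105 L.
[OCl⁻]/[HOCl] = 10^(pH − pKa) = 10^(7.31 − 7.59) = 0.5248; fraction as HOCl = 1/(1 + 0.5248) = 0.6558.
Free chlorine required for 1.09 ppm HOCl: 1.09 / 0.6558 = 1.662 ppm.
FC to add: 1.662 − 0.7 = 0.962 mg/L as Cl₂.
Cl₂ equivalent: 0.962 mg/L × 579,105 L = 557.1 g.
Product at 67.4% available Cl: 557.1 / 0.674 = 826.6 g.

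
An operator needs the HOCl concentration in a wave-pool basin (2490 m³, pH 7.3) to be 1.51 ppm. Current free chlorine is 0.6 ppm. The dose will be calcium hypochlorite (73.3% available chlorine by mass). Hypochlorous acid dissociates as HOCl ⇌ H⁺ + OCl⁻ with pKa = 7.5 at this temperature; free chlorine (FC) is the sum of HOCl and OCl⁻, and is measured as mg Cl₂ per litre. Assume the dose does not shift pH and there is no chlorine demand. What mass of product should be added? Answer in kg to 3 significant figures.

Volume: 2490 m³ = 2,490,000 L.
[OCl⁻]/[HOCl] = 10^(pH − pKa) = 10^(7.3 − 7.5) = 0.631; fraction as HOCl = 1/(1 + 0.631) = 0.6131.
Free chlorine required for 1.51 ppm HOCl: 1.51 / 0.6131 = 2.463 ppm.
FC to add: 2.463 − 0.6 = 1.863 mg/L as Cl₂.
Cl₂ equivalent: 1.863 mg/L × 2,490,000 L = 4638 g.
Product at 73.3% available Cl: 4638 / 0.733 = 6328 g.

6.33 kg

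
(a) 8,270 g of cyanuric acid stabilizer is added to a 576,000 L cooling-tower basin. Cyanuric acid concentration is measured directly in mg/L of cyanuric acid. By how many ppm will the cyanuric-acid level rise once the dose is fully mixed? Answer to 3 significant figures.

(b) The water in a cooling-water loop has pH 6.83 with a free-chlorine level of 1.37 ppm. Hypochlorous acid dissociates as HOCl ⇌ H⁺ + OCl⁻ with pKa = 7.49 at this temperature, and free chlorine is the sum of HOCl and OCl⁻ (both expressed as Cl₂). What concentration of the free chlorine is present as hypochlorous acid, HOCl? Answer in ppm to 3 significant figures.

(a) 14.4 ppm; (b) 1.12 ppm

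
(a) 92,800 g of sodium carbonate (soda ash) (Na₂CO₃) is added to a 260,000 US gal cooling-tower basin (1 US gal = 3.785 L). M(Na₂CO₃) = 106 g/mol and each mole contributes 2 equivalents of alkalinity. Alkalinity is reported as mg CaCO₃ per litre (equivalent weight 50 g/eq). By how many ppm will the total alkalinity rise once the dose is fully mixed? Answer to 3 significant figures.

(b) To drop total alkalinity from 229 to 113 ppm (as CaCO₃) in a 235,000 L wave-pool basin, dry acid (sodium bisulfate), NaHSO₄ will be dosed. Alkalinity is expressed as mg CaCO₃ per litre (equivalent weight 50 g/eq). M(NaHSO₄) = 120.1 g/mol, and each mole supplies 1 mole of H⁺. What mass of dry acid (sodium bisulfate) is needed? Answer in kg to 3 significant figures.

(a) 89.0 ppm; (b) 65.5 kg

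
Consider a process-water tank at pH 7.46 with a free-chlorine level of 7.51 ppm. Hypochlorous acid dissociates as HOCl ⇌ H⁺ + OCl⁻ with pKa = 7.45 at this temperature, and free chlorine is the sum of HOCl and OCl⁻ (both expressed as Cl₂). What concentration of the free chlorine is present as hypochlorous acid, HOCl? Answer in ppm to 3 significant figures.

[OCl⁻]/[HOCl] = 10^(pH − pKa) = 10^(7.46 − 7.45) = 10^0.01 = 1.023.
Fraction as HOCl = 1 / (1 + 1.023) = 0.4942.
HOCl = 0.4942 × 7.51 ppm = 3.712 ppm.

3.71 ppm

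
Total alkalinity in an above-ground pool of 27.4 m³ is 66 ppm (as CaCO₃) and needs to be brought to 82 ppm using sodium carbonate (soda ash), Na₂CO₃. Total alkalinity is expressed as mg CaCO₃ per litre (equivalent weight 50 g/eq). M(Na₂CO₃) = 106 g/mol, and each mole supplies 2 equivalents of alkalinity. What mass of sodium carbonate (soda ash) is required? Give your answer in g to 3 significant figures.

Volume: 27.4 m³ = 27,400 L.
Alkalinity to add: (82 − 66) = 16 mg/L as CaCO₃ × 27,400 L = 438.4 g as CaCO₃.
Equivalents: 438.4 g ÷ 50 g/eq = 8.768 eq.
Each mole of Na₂CO₃ supplies 2 eq, so 8.768 / 2 = 4.384 mol.
Mass: 4.384 mol × 106 g/mol = 464.7 g.

465 g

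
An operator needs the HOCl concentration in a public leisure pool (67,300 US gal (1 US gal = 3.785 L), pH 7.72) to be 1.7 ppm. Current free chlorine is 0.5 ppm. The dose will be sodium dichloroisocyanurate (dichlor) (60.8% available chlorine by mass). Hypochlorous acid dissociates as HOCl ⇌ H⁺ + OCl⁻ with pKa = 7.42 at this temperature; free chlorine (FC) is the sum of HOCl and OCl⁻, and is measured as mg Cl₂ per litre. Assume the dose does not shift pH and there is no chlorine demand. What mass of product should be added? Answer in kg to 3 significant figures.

Volume: 67,300 US gal × 3.785 L/gal = 254,730 L.
[OCl⁻]/[HOCl] = 10^(pH − pKa) = 10^(7.72 − 7.42) = 1.995; fraction as HOCl = 1/(1 + 1.995) = 0.3339.
Free chlorine required for 1.7 ppm HOCl: 1.7 / 0.3339 = 5.092 ppm.
FC to add: 5.092 − 0.5 = 4.592 mg/L as Cl₂.
Cl₂ equivalent: 4.592 mg/L × 254,730 L = 1170 g.
Product at 60.8% available Cl: 1170 / 0.608 = 1924 g.

1.92 kg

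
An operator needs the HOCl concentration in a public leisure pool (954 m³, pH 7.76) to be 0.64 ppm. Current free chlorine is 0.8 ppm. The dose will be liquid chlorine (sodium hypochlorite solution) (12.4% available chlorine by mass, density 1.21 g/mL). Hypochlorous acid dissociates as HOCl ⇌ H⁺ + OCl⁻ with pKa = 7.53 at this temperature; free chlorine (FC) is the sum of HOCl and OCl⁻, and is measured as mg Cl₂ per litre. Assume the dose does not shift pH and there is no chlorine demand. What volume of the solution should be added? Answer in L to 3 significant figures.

5.89 L

Volume: 954 m³ = 954,000 L.
[OCl⁻]/[HOCl] = 10^(pH − pKa) = 10^(7.76 − 7.53) = 1.698; fraction as HOCl = 1/(1 + 1.698) = 0.3706.
Free chlorine required for 0.64 ppm HOCl: 0.64 / 0.3706 = 1.727 ppm.
FC to add: 1.727 − 0.8 = 0.9269 mg/L as Cl₂.
Cl₂ equivalent: 0.9269 mg/L × 954,000 L = 884.2 g.
Product at 12.4% available Cl: 884.2 / 0.124 = 7131 g.
Volume: 7131 g ÷ 1.21 g/mL = 5893 mL.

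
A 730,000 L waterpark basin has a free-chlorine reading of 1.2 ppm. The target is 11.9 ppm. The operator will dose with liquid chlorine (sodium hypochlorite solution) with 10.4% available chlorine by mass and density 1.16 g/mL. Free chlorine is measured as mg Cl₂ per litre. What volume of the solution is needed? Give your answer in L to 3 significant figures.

64.7 L

Chlorine deficit: 11.9 − 1.2 = 10.7 ppm = 10.7 mg/L as Cl₂.
Cl₂ equivalent needed: 10.7 mg/L × 730,000 L = 7,811,000 mg = 7811 g.
Product at 10.4% available chlorine: 7811 / 0.104 = 75,110 g.
Volume at density 1.16 g/mL: 75,110 g ÷ 1.16 g/mL = 64,750 mL.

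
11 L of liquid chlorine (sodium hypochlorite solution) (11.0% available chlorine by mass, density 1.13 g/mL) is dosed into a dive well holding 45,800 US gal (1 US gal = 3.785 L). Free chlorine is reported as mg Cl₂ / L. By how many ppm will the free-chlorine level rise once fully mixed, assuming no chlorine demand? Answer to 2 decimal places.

7.89 ppm

Volume: 45,800 US gal × 3.785 L/gal = 173,353 L.
Mass of solution: 11 L × 1000 mL/L × 1.13 g/mL = 12,430 g.
Available chlorine delivered: 12,430 g × 0.11 = 1367 g as Cl₂.
Concentration rise: 1367 g / 173,353 L = 7.887 mg/L = 7.89 ppm.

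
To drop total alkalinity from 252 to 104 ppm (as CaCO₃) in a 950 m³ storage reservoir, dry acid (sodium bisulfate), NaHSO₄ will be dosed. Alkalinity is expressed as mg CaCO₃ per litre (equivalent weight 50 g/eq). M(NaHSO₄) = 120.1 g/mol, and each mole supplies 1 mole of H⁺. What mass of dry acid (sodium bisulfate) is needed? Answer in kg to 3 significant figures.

338 kg

Volume: 950 m³ = 950,000 L.
Alkalinity to neutralize: (252 − 104) = 148 mg/L as CaCO₃ × 950,000 L = 140,600 g as CaCO₃.
Equivalents of H⁺ required: 140,600 ÷ 50 g/eq = 2812 eq = 2812 mol NaHSO₄.
Mass of NaHSO₄: 2812 × 120.1 = 337,700 g.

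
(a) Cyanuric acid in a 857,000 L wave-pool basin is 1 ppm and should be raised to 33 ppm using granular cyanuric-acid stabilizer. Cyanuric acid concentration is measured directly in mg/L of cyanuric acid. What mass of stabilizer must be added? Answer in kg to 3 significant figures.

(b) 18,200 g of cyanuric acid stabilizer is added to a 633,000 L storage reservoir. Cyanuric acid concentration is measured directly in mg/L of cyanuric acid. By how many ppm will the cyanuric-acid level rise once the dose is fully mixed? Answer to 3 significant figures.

(a) 27.4 kg; (b) 28.8 ppm

(a) CYA to add: (33 − 1) = 32 mg/L × 857,000 L = 27,420 g cyanuric acid.

(b) Rise: 18,200 g / 633,000 L × 1000 = 28.75 mg/L.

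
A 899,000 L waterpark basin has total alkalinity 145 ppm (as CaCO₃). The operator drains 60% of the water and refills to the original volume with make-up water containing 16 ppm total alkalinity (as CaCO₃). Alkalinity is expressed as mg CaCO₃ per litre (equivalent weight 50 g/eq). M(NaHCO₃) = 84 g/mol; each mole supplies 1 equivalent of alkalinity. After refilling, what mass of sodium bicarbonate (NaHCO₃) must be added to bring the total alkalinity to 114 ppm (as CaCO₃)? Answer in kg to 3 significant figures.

After draining 60% and refilling: 145 × 0.40 + 16 × 0.60 = 67.6 ppm.
Deficit to target: 114 − 67.6 = 46.4 mg/L.
As CaCO₃: 46.4 mg/L × 899,000 L = 41,710 g; ÷ 50 g/eq ÷ 1 = 834.3 mol NaHCO₃.
Mass: 834.3 × 84 = 70,080 g.

70.1 kg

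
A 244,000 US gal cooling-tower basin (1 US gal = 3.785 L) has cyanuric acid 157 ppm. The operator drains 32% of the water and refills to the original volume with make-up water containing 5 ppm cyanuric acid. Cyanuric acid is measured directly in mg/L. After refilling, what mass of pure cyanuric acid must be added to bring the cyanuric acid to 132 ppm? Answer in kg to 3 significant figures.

21.8 kg

Volume: 244,000 US gal × 3.785 L/gal = 923,540 L.
After draining 32% and refilling: 157 × 0.68 + 5 × 0.32 = 108.36 ppm.
Deficit to target: 132 − 108.36 = 23.64 mg/L.
Mass: 23.64 mg/L × 923,540 L = 21,830 g cyanuric acid.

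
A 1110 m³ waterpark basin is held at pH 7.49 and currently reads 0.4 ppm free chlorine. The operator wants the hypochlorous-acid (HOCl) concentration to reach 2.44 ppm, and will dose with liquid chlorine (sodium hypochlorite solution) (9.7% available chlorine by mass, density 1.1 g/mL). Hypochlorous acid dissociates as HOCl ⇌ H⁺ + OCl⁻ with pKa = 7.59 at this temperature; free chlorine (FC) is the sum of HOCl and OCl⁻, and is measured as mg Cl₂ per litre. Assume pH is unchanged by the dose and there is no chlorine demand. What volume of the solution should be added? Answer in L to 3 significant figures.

41.4 L

Volume: 1110 m³ = 1,110,000 L.
[OCl⁻]/[HOCl] = 10^(pH − pKa) = 10^(7.49 − 7.59) = 0.7943; fraction as HOCl = 1/(1 + 0.7943) = 0.5573.
Free chlorine required for 2.44 ppm HOCl: 2.44 / 0.5573 = 4.378 ppm.
FC to add: 4.378 − 0.4 = 3.978 mg/L as Cl₂.
Cl₂ equivalent: 3.978 mg/L × 1,110,000 L = 4416 g.
Product at 9.7% available Cl: 4416 / 0.097 = 45,520 g.
Volume: 45,520 g ÷ 1.1 g/mL = 41,380 mL.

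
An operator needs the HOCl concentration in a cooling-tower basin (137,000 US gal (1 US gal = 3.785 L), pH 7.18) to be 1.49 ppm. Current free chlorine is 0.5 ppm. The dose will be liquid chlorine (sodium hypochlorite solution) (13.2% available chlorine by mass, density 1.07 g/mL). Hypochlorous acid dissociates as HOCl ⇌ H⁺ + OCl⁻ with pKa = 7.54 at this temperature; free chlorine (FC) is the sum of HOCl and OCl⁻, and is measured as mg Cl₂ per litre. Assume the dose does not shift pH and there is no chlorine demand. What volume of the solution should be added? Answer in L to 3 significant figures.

6.02 L

Volume: 137,000 US gal × 3.785 L/gal = 518,545 L.
[OCl⁻]/[HOCl] = 10^(pH − pKa) = 10^(7.18 − 7.54) = 0.4365; fraction as HOCl = 1/(1 + 0.4365) = 0.6961.
Free chlorine required for 1.49 ppm HOCl: 1.49 / 0.6961 = 2.14 ppm.
FC to add: 2.14 − 0.5 = 1.64 mg/L as Cl₂.
Cl₂ equivalent: 1.64 mg/L × 518,545 L = 850.6 g.
Product at 13.2% available Cl: 850.6 / 0.132 = 6444 g.
Volume: 6444 g ÷ 1.07 g/mL = 6023 mL.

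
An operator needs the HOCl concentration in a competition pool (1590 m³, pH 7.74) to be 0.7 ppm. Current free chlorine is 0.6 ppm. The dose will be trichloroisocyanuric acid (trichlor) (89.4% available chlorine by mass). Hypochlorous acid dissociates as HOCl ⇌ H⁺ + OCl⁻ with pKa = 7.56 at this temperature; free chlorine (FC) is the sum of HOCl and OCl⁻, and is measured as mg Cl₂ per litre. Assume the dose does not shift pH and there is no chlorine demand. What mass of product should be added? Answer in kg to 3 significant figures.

2.06 kg

Volume: 1590 m³ = 1,590,000 L.
[OCl⁻]/[HOCl] = 10^(pH − pKa) = 10^(7.74 − 7.56) = 1.514; fraction as HOCl = 1/(1 + 1.514) = 0.3978.
Free chlorine required for 0.7 ppm HOCl: 0.7 / 0.3978 = 1.759 ppm.
FC to add: 1.759 − 0.6 = 1.159 mg/L as Cl₂.
Cl₂ equivalent: 1.159 mg/L × 1,590,000 L = 1844 g.
Product at 89.4% available Cl: 1844 / 0.894 = 2062 g.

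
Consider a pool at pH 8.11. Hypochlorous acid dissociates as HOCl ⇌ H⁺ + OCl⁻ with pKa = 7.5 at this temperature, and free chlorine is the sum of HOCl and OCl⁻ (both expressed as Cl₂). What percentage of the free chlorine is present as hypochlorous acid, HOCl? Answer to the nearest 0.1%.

[OCl⁻]/[HOCl] = 10^(pH − pKa) = 10^(8.11 − 7.5) = 10^0.61 = 4.074.
Fraction as HOCl = 1 / (1 + 4.074) = 0.1971.

19.7%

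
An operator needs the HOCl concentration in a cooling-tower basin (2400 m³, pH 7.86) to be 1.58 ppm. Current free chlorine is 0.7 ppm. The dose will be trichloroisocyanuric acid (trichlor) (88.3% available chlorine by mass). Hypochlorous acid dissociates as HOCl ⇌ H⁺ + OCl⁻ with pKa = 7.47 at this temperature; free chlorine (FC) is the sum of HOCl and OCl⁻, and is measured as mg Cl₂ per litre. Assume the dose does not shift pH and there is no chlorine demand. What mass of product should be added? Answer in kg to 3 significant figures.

Volume: 2400 m³ = 2,400,000 L.
[OCl⁻]/[HOCl] = 10^(pH − pKa) = 10^(7.86 − 7.47) = 2.455; fraction as HOCl = 1/(1 + 2.455) = 0.2895.
Free chlorine required for 1.58 ppm HOCl: 1.58 / 0.2895 = 5.458 ppm.
FC to add: 5.458 − 0.7 = 4.758 mg/L as Cl₂.
Cl₂ equivalent: 4.758 mg/L × 2,400,000 L = 11,420 g.
Product at 88.3% available Cl: 11,420 / 0.883 = 12,930 g.

12.9 kg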